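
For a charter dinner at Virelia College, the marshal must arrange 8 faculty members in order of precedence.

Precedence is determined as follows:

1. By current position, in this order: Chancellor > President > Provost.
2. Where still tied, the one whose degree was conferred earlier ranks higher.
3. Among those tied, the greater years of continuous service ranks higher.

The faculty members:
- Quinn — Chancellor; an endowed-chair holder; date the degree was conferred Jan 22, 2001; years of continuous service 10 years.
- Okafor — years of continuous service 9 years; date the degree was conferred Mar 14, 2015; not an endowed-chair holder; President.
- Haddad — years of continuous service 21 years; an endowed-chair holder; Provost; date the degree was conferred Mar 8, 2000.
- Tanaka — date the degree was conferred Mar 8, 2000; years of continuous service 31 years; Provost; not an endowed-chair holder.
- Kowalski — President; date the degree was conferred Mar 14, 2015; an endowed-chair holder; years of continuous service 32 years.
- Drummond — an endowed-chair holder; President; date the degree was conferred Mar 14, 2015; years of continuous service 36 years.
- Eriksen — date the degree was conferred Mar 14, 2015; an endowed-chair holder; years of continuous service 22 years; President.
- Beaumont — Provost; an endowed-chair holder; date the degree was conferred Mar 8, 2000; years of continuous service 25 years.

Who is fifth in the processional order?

Okafor

By current position: Quinn (Chancellor); then Drummond, Kowalski, Eriksen and Okafor (President); then Tanaka, Beaumont and Haddad (Provost).
Drummond, Kowalski, Eriksen and Okafor all have date the degree was conferred Mar 14, 2015, so the next rule applies.
Among Drummond, Kowalski, Eriksen and Okafor, by years of continuous service (higher first): Drummond (36 years) before Kowalski (32 years) before Eriksen (22 years) before Okafor (9 years).
Tanaka, Beaumont and Haddad all have date the degree was conferred Mar 8, 2000, so the next rule applies.
Among Tanaka, Beaumont and Haddad, by years of continuous service (higher first): Tanaka (31 years) before Beaumont (25 years) before Haddad (21 years).
Order: Quinn, Drummond, Kowalski, Eriksen, Okafor, Tanaka, Beaumont, Haddad.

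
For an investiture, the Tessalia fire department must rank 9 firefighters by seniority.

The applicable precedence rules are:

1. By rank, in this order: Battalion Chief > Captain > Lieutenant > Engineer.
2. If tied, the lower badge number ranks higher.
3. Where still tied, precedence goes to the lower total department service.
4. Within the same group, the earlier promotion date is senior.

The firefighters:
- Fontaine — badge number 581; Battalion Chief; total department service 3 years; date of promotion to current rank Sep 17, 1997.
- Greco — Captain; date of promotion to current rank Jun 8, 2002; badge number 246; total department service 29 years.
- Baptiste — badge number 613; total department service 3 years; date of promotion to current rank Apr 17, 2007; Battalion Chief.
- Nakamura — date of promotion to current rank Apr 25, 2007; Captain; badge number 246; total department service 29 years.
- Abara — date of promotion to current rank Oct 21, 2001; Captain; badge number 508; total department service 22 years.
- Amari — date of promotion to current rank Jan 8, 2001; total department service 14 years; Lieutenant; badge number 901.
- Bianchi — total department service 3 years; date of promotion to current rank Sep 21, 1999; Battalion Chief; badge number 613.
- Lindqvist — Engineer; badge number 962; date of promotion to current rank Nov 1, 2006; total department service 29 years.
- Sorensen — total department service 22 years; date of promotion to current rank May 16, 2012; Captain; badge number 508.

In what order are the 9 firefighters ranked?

Fontaine, Bianchi, Baptiste, Greco, Nakamura, Abara, Sorensen, Amari, Lindqvist

By rank: Fontaine, Bianchi and Baptiste (Battalion Chief); then Greco, Nakamura, Abara and Sorensen (Captain); then Amari (Lieutenant); then Lindqvist (Engineer).
Among Fontaine, Bianchi and Baptiste, by badge number (lower first): Fontaine (581) before Bianchi and Baptiste (613).
Bianchi and Baptiste both have total department service 3 years, so the next rule applies.
Among Bianchi and Baptiste, by date of promotion to current rank (earlier first): Bianchi (Sep 21, 1999) before Baptiste (Apr 17, 2007).
Among Greco, Nakamura, Abara and Sorensen, by badge number (lower first): Greco and Nakamura (246) before Abara and Sorensen (508).
Greco and Nakamura both have total department service 29 years, so the next rule applies.
Among Greco and Nakamura, by date of promotion to current rank (earlier first): Greco (Jun 8, 2002) before Nakamura (Apr 25, 2007).
Abara and Sorensen both have total department service 22 years, so the next rule applies.
Among Abara and Sorensen, by date of promotion to current rank (earlier first): Abara (Oct 21, 2001) before Sorensen (May 16, 2012).
Full order: Fontaine, Bianchi, Baptiste, Greco, Nakamura, Abara, Sorensen, Amari, Lindqvist.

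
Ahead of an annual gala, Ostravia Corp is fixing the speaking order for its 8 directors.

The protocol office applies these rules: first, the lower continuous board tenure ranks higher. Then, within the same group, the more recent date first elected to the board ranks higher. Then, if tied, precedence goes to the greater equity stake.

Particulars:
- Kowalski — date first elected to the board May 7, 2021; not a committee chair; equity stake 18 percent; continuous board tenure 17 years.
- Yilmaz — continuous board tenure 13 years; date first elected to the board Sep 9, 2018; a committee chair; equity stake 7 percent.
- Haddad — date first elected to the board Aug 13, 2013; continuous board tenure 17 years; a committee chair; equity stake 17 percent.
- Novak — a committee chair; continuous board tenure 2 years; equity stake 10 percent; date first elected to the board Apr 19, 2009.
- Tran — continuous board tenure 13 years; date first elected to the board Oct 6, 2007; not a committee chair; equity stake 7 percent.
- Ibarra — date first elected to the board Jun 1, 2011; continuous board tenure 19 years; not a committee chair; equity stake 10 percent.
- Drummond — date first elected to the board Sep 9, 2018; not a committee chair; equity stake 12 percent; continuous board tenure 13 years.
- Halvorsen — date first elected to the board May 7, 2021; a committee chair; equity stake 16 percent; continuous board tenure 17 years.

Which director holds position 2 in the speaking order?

Drummond

By continuous board tenure (lower first): Novak (2 years); then Drummond, Yilmaz and Tran (each 13 years); then Kowalski, Halvorsen and Haddad (each 17 years); then Ibarra (19 years).
Among Drummond, Yilmaz and Tran, by date first elected to the board (later first): Drummond and Yilmaz (Sep 9, 2018) before Tran (Oct 6, 2007).
Among Drummond and Yilmaz, by equity stake (higher first): Drummond (12 percent) before Yilmaz (7 percent).
Among Kowalski, Halvorsen and Haddad, by date first elected to the board (later first): Kowalski and Halvorsen (May 7, 2021) before Haddad (Aug 13, 2013).
Among Kowalski and Halvorsen, by equity stake (higher first): Kowalski (18 percent) before Halvorsen (16 percent).
Order: Novak, Drummond, Yilmaz, Tran, Kowalski, Halvorsen, Haddad, Ibarra.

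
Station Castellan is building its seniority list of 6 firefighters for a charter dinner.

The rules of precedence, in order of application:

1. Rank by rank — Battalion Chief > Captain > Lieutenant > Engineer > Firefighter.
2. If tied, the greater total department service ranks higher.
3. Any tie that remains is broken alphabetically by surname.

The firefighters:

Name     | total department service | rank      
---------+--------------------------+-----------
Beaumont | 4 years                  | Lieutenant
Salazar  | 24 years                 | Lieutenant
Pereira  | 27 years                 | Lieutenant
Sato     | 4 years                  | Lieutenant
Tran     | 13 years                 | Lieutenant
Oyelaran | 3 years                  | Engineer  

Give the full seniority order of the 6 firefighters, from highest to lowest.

Pereira, Salazar, Tran, Beaumont, Sato, Oyelaran

By rank: Pereira, Salazar, Tran, Beaumont and Sato (Lieutenant); then Oyelaran (Engineer).
Among Pereira, Salazar, Tran, Beaumont and Sato, by total department service (higher first): Pereira (27 years) before Salazar (24 years) before Tran (13 years) before Beaumont and Sato (4 years).
Among Beaumont and Sato, alphabetically by surname: Beaumont before Sato.
Full order: Pereira, Salazar, Tran, Beaumont, Sato, Oyelaran.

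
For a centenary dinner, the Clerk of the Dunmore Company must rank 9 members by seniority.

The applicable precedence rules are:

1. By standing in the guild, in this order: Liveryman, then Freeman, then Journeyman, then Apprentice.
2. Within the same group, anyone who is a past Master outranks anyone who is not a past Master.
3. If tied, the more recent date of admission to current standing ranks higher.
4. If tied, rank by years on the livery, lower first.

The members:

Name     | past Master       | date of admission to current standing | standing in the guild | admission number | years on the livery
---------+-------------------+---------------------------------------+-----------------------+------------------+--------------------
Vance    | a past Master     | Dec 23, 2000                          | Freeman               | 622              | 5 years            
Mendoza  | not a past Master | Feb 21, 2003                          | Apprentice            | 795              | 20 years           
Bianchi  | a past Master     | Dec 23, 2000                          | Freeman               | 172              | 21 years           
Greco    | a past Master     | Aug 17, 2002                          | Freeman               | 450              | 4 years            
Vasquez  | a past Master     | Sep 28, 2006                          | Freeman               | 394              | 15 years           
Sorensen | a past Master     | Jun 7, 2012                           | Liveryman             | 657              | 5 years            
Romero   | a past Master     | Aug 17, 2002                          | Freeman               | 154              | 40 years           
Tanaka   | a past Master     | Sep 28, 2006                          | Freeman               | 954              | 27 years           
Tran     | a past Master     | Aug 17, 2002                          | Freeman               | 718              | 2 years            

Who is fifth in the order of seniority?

By standing in the guild: Sorensen (Liveryman); then Vasquez, Tanaka, Tran, Greco, Romero, Vance and Bianchi (Freeman); then Mendoza (Apprentice).
Vasquez, Tanaka, Tran, Greco, Romero, Vance and Bianchi are each a past Master, so the next rule applies.
Among Vasquez, Tanaka, Tran, Greco, Romero, Vance and Bianchi, by date of admission to current standing (later first): Vasquez and Tanaka (Sep 28, 2006) before Tran, Greco and Romero (Aug 17, 2002) before Vance and Bianchi (Dec 23, 2000).
Among Vasquez and Tanaka, by years on the livery (lower first): Vasquez (15 years) before Tanaka (27 years).
Among Tran, Greco and Romero, by years on the livery (lower first): Tran (2 years) before Greco (4 years) before Romero (40 years).
Among Vance and Bianchi, by years on the livery (lower first): Vance (5 years) before Bianchi (21 years).
Order: Sorensen, Vasquez, Tanaka, Tran, Greco, Romero, Vance, Bianchi, Mendoza.

Greco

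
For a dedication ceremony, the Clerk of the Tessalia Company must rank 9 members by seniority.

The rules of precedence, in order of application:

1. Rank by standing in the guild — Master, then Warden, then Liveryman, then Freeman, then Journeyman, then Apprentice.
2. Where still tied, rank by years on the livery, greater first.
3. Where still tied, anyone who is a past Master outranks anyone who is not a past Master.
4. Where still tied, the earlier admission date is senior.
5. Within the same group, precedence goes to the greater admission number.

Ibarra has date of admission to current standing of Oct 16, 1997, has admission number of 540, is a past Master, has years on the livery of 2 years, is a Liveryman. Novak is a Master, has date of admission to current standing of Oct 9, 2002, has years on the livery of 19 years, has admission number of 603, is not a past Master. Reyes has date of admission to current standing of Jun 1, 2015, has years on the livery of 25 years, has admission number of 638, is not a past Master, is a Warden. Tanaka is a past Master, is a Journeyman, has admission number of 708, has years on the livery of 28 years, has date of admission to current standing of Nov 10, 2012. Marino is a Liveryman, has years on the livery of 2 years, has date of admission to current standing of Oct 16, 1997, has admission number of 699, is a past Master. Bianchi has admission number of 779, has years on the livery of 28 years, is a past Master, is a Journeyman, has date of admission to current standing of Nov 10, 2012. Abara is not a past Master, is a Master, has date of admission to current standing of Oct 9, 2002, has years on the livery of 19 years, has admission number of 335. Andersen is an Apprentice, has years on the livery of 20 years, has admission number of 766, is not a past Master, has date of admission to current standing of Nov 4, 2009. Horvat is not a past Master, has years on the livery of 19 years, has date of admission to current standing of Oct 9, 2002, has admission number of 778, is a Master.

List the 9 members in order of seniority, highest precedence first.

By standing in the guild: Horvat, Novak and Abara (Master); then Reyes (Warden); then Marino and Ibarra (Liveryman); then Bianchi and Tanaka (Journeyman); then Andersen (Apprentice).
Horvat, Novak and Abara all have years on the livery 19 years, so the next rule applies.
Horvat, Novak and Abara are each not a past Master, so the next rule applies.
Horvat, Novak and Abara all have date of admission to current standing Oct 9, 2002, so the next rule applies.
Among Horvat, Novak and Abara, by admission number (higher first): Horvat (778) before Novak (603) before Abara (335).
Marino and Ibarra both have years on the livery 2 years, so the next rule applies.
Marino and Ibarra are each a past Master, so the next rule applies.
Marino and Ibarra both have date of admission to current standing Oct 16, 1997, so the next rule applies.
Among Marino and Ibarra, by admission number (higher first): Marino (699) before Ibarra (540).
Bianchi and Tanaka both have years on the livery 28 years, so the next rule applies.
Bianchi and Tanaka are each a past Master, so the next rule applies.
Bianchi and Tanaka both have date of admission to current standing Nov 10, 2012, so the next rule applies.
Among Bianchi and Tanaka, by admission number (higher first): Bianchi (779) before Tanaka (708).
Full order: Horvat, Novak, Abara, Reyes, Marino, Ibarra, Bianchi, Tanaka, Andersen.

Horvat, Novak, Abara, Reyes, Marino, Ibarra, Bianchi, Tanaka, Andersen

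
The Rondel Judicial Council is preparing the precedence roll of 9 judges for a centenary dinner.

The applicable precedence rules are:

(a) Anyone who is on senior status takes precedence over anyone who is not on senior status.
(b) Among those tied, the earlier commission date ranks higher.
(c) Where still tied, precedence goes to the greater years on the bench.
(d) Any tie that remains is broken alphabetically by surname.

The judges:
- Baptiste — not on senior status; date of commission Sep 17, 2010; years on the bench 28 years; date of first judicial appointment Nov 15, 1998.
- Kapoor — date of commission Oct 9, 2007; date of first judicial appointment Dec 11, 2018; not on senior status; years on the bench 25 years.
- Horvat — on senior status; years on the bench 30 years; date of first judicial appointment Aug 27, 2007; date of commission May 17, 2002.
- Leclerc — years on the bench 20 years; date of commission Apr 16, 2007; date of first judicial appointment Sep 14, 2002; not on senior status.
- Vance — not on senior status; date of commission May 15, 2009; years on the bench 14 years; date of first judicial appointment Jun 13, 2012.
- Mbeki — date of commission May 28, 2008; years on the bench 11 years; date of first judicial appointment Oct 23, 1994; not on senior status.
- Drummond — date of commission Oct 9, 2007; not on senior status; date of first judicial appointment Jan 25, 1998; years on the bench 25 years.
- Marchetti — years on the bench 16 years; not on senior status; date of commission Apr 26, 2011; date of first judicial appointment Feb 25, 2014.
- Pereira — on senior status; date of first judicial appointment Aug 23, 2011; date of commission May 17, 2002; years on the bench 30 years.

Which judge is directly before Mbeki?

Kapoor

By the first rule: Horvat and Pereira (both on senior status); then Leclerc, Drummond, Kapoor, Mbeki, Vance, Baptiste and Marchetti (each not on senior status).
Horvat and Pereira both have date of commission May 17, 2002, so the next rule applies.
Horvat and Pereira both have years on the bench 30 years, so the next rule applies.
Among Horvat and Pereira, alphabetically by surname: Horvat before Pereira.
Among Leclerc, Drummond, Kapoor, Mbeki, Vance, Baptiste and Marchetti, by date of commission (earlier first): Leclerc (Apr 16, 2007) before Drummond and Kapoor (Oct 9, 2007) before Mbeki (May 28, 2008) before Vance (May 15, 2009) before Baptiste (Sep 17, 2010) before Marchetti (Apr 26, 2011).
Drummond and Kapoor both have years on the bench 25 years, so the next rule applies.
Among Drummond and Kapoor, alphabetically by surname: Drummond before Kapoor.
Order: Horvat, Pereira, Leclerc, Drummond, Kapoor, Mbeki, Vance, Baptiste, Marchetti.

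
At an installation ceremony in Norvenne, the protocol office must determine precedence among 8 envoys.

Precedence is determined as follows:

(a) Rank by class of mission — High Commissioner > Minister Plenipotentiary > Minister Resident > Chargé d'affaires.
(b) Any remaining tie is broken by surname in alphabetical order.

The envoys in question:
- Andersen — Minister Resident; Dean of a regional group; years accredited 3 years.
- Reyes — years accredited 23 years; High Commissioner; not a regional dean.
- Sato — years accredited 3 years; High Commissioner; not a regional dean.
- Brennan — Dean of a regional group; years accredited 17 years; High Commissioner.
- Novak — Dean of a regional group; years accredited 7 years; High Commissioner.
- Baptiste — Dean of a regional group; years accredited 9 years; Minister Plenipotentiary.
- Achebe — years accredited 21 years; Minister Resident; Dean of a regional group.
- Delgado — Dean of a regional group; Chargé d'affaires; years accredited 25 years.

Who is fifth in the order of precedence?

By class of mission: Brennan, Novak, Reyes and Sato (High Commissioner); then Baptiste (Minister Plenipotentiary); then Achebe and Andersen (Minister Resident); then Delgado (Chargé d'affaires).
Among Brennan, Novak, Reyes and Sato, alphabetically by surname: Brennan before Novak before Reyes before Sato.
Among Achebe and Andersen, alphabetically by surname: Achebe before Andersen.
Order: Brennan, Novak, Reyes, Sato, Baptiste, Achebe, Andersen, Delgado.

Baptiste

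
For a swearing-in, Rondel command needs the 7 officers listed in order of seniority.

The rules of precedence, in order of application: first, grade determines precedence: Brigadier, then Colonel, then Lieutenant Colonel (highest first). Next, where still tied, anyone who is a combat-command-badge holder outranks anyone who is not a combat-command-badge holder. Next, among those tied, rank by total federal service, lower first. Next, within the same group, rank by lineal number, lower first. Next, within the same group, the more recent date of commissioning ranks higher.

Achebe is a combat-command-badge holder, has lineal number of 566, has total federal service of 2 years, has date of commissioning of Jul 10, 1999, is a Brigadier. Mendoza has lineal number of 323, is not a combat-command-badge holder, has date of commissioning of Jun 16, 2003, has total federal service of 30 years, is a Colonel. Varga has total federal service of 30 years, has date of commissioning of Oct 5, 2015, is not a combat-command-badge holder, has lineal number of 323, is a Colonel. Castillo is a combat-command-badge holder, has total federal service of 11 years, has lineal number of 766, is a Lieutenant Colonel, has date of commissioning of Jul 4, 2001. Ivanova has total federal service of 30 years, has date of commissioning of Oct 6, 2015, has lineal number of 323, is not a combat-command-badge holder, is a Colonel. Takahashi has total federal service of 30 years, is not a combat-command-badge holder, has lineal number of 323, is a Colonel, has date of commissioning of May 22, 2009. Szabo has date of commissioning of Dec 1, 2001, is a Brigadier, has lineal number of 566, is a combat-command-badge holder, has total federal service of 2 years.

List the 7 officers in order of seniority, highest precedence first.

Szabo, Achebe, Ivanova, Varga, Takahashi, Mendoza, Castillo

By grade: Szabo and Achebe (Brigadier); then Ivanova, Varga, Takahashi and Mendoza (Colonel); then Castillo (Lieutenant Colonel).
Szabo and Achebe are each a combat-command-badge holder, so the next rule applies.
Szabo and Achebe both have total federal service 2 years, so the next rule applies.
Szabo and Achebe both have lineal number 566, so the next rule applies.
Among Szabo and Achebe, by date of commissioning (later first): Szabo (Dec 1, 2001) before Achebe (Jul 10, 1999).
Ivanova, Varga, Takahashi and Mendoza are each not a combat-command-badge holder, so the next rule applies.
Ivanova, Varga, Takahashi and Mendoza all have total federal service 30 years, so the next rule applies.
Ivanova, Varga, Takahashi and Mendoza all have lineal number 323, so the next rule applies.
Among Ivanova, Varga, Takahashi and Mendoza, by date of commissioning (later first): Ivanova (Oct 6, 2015) before Varga (Oct 5, 2015) before Takahashi (May 22, 2009) before Mendoza (Jun 16, 2003).
Full order: Szabo, Achebe, Ivanova, Varga, Takahashi, Mendoza, Castillo.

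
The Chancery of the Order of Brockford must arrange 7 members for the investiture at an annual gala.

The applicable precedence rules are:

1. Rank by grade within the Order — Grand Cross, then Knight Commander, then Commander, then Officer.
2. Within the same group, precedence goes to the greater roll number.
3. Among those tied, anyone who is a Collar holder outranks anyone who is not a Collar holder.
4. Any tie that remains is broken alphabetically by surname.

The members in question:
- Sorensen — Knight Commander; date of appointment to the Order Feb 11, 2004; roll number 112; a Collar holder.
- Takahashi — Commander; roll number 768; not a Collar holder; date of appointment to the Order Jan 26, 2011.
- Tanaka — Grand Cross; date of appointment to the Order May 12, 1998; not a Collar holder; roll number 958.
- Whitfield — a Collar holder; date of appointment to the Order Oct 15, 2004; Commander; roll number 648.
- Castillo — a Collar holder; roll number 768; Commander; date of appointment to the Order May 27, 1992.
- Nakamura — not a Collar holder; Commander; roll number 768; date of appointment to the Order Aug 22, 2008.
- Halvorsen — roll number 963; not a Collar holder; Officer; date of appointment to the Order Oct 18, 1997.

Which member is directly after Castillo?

By grade within the Order: Tanaka (Grand Cross); then Sorensen (Knight Commander); then Castillo, Nakamura, Takahashi and Whitfield (Commander); then Halvorsen (Officer).
Among Castillo, Nakamura, Takahashi and Whitfield, by roll number (higher first): Castillo, Nakamura and Takahashi (768) before Whitfield (648).
Among Castillo, Nakamura and Takahashi, a Collar holder before not a Collar holder: Castillo (a Collar holder) before Nakamura and Takahashi (not a Collar holder).
Among Nakamura and Takahashi, alphabetically by surname: Nakamura before Takahashi.
Order: Tanaka, Sorensen, Castillo, Nakamura, Takahashi, Whitfield, Halvorsen.

Nakamura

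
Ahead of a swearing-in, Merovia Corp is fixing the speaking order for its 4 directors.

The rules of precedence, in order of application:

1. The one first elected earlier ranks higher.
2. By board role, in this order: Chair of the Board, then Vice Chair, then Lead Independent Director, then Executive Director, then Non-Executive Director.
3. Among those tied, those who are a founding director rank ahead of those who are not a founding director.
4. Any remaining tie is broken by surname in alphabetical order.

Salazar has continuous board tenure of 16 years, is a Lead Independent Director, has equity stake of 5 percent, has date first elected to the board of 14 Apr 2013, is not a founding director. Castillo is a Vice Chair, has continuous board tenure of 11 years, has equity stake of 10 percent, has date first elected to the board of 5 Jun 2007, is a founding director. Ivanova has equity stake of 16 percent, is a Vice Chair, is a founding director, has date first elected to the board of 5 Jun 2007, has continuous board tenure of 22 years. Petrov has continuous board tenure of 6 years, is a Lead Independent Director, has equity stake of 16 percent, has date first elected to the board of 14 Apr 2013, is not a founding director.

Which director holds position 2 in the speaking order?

By date first elected to the board (earlier first): Castillo and Ivanova (both 5 Jun 2007); then Petrov and Salazar (both 14 Apr 2013).
Castillo and Ivanova are each Vice Chair, so the next rule applies.
Castillo and Ivanova are each a founding director, so the next rule applies.
Among Castillo and Ivanova, alphabetically by surname: Castillo before Ivanova.
Petrov and Salazar are each Lead Independent Director, so the next rule applies.
Petrov and Salazar are each not a founding director, so the next rule applies.
Among Petrov and Salazar, alphabetically by surname: Petrov before Salazar.
Order: Castillo, Ivanova, Petrov, Salazar.

Ivanova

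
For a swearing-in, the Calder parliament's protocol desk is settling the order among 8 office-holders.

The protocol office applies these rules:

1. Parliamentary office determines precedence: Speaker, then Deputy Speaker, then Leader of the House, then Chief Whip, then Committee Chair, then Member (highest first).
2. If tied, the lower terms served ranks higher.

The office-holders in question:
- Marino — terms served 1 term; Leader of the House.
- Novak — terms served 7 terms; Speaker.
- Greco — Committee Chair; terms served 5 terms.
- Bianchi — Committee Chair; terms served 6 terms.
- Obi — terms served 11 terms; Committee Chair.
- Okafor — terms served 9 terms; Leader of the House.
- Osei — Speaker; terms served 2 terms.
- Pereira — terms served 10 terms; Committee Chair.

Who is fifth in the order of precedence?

By parliamentary office: Osei and Novak (Speaker); then Marino and Okafor (Leader of the House); then Greco, Bianchi, Pereira and Obi (Committee Chair).
Among Osei and Novak, by terms served (lower first): Osei (2 terms) before Novak (7 terms).
Among Marino and Okafor, by terms served (lower first): Marino (1 term) before Okafor (9 terms).
Among Greco, Bianchi, Pereira and Obi, by terms served (lower first): Greco (5 terms) before Bianchi (6 terms) before Pereira (10 terms) before Obi (11 terms).
Order: Osei, Novak, Marino, Okafor, Greco, Bianchi, Pereira, Obi.

Greco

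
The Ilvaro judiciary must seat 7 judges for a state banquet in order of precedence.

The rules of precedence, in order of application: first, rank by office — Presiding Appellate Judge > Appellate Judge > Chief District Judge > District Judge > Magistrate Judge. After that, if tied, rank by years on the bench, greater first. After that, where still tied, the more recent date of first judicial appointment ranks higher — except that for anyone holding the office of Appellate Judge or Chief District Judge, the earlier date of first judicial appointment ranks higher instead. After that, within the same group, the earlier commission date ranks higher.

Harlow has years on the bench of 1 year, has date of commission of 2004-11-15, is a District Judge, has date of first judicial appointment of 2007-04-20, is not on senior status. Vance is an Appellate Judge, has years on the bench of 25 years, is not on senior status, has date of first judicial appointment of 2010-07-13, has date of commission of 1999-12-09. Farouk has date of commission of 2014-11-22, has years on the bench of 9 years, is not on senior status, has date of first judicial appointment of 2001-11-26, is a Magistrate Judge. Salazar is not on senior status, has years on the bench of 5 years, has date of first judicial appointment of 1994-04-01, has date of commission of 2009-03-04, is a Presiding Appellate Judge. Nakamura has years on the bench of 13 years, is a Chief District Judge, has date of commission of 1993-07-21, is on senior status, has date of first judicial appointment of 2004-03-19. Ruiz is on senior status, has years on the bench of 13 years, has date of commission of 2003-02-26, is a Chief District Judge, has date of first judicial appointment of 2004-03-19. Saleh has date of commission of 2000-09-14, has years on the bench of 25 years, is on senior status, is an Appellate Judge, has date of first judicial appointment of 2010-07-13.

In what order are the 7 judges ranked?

Salazar, Vance, Saleh, Nakamura, Ruiz, Harlow, Farouk

By office: Salazar (Presiding Appellate Judge); then Vance and Saleh (Appellate Judge); then Nakamura and Ruiz (Chief District Judge); then Harlow (District Judge); then Farouk (Magistrate Judge).
Vance and Saleh both have years on the bench 25 years, so the next rule applies.
Vance and Saleh both have date of first judicial appointment 2010-07-13, so the next rule applies.
Among Vance and Saleh, by date of commission (earlier first): Vance (1999-12-09) before Saleh (2000-09-14).
Nakamura and Ruiz both have years on the bench 13 years, so the next rule applies.
Nakamura and Ruiz both have date of first judicial appointment 2004-03-19, so the next rule applies.
Among Nakamura and Ruiz, by date of commission (earlier first): Nakamura (1993-07-21) before Ruiz (2003-02-26).
Full order: Salazar, Vance, Saleh, Nakamura, Ruiz, Harlow, Farouk.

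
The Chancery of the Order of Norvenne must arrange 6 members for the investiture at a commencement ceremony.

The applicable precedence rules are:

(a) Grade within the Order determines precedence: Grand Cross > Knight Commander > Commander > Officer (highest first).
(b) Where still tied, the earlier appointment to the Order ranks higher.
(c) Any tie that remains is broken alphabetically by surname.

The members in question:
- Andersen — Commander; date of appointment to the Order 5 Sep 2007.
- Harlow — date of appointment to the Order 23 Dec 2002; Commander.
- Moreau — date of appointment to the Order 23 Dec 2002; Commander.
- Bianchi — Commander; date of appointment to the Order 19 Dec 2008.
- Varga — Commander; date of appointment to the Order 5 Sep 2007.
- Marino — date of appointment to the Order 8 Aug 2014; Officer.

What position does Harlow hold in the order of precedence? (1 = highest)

By grade within the Order: Harlow, Moreau, Andersen, Varga and Bianchi (Commander); then Marino (Officer).
Among Harlow, Moreau, Andersen, Varga and Bianchi, by date of appointment to the Order (earlier first): Harlow and Moreau (23 Dec 2002) before Andersen and Varga (5 Sep 2007) before Bianchi (19 Dec 2008).
Among Harlow and Moreau, alphabetically by surname: Harlow before Moreau.
Among Andersen and Varga, alphabetically by surname: Andersen before Varga.
Order: Harlow, Moreau, Andersen, Varga, Bianchi, Marino. So position 1.

1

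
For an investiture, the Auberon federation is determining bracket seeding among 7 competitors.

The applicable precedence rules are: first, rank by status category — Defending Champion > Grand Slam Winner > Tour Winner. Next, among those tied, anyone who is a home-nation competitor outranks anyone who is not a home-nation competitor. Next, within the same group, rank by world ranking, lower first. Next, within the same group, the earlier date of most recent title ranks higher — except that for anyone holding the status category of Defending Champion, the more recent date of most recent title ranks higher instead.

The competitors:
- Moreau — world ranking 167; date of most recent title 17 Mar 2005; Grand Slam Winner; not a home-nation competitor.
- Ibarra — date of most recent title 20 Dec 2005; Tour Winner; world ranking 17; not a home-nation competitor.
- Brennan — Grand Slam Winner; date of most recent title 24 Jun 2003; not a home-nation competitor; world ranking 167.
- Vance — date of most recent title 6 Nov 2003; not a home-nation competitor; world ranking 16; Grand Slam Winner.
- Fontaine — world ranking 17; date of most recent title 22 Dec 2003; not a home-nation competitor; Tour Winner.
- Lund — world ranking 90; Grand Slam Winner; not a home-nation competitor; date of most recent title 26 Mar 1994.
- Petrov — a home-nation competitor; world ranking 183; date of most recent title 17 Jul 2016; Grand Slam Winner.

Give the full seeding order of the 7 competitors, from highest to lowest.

Petrov, Vance, Lund, Brennan, Moreau, Fontaine, Ibarra

By status category: Petrov, Vance, Lund, Brennan and Moreau (Grand Slam Winner); then Fontaine and Ibarra (Tour Winner).
Among Petrov, Vance, Lund, Brennan and Moreau, a home-nation competitor before not a home-nation competitor: Petrov (a home-nation competitor) before Vance, Lund, Brennan and Moreau (not a home-nation competitor).
Among Vance, Lund, Brennan and Moreau, by world ranking (lower first): Vance (16) before Lund (90) before Brennan and Moreau (167).
Among Brennan and Moreau, by date of most recent title (earlier first): Brennan (24 Jun 2003) before Moreau (17 Mar 2005).
Fontaine and Ibarra are each not a home-nation competitor, so the next rule applies.
Fontaine and Ibarra both have world ranking 17, so the next rule applies.
Among Fontaine and Ibarra, by date of most recent title (earlier first): Fontaine (22 Dec 2003) before Ibarra (20 Dec 2005).
Full order: Petrov, Vance, Lund, Brennan, Moreau, Fontaine, Ibarra.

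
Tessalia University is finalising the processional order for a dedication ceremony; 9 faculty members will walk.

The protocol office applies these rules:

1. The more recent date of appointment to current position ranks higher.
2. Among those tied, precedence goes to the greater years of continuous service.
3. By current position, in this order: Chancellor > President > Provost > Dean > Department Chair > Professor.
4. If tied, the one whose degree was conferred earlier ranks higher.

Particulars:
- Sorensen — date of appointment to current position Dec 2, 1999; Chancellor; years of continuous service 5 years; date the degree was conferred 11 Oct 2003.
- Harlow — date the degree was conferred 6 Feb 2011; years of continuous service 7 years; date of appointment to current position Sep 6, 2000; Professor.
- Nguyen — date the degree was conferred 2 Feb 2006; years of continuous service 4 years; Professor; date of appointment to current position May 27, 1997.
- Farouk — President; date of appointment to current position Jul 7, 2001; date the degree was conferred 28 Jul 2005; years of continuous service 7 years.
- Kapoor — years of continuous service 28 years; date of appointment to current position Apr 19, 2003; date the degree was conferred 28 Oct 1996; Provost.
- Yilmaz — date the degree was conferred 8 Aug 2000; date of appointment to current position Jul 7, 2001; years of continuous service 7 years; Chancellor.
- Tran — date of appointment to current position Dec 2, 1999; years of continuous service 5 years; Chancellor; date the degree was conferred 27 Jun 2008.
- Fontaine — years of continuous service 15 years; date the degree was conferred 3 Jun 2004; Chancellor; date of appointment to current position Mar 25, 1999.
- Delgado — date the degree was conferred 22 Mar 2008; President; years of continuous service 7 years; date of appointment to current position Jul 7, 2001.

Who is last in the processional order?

By date of appointment to current position (later first): Kapoor (Apr 19, 2003); then Yilmaz, Farouk and Delgado (each Jul 7, 2001); then Harlow (Sep 6, 2000); then Sorensen and Tran (both Dec 2, 1999); then Fontaine (Mar 25, 1999); then Nguyen (May 27, 1997).
Yilmaz, Farouk and Delgado all have years of continuous service 7 years, so the next rule applies.
Among Yilmaz, Farouk and Delgado, by current position: Yilmaz (Chancellor) before Farouk and Delgado (President).
Among Farouk and Delgado, by date the degree was conferred (earlier first): Farouk (28 Jul 2005) before Delgado (22 Mar 2008).
Sorensen and Tran both have years of continuous service 5 years, so the next rule applies.
Sorensen and Tran are each Chancellor, so the next rule applies.
Among Sorensen and Tran, by date the degree was conferred (earlier first): Sorensen (11 Oct 2003) before Tran (27 Jun 2008).
Order: Kapoor, Yilmaz, Farouk, Delgado, Harlow, Sorensen, Tran, Fontaine, Nguyen.

Nguyen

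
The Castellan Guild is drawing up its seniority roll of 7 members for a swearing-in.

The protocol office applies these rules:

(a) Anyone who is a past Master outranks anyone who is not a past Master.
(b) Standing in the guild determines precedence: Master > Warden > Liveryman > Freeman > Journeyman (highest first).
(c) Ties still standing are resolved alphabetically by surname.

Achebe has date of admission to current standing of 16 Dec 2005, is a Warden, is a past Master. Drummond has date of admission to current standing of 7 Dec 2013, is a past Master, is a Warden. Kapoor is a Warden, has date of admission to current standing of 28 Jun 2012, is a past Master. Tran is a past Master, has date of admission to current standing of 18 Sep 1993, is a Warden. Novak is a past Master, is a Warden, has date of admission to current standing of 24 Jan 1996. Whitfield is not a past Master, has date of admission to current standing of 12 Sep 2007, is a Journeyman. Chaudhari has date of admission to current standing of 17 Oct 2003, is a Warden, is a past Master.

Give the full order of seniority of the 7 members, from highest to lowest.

By the first rule: Achebe, Chaudhari, Drummond, Kapoor, Novak and Tran (each a past Master); then Whitfield (not a past Master).
Achebe, Chaudhari, Drummond, Kapoor, Novak and Tran are each Warden, so the next rule applies.
Among Achebe, Chaudhari, Drummond, Kapoor, Novak and Tran, alphabetically by surname: Achebe before Chaudhari before Drummond before Kapoor before Novak before Tran.
Full order: Achebe, Chaudhari, Drummond, Kapoor, Novak, Tran, Whitfield.

Achebe, Chaudhari, Drummond, Kapoor, Novak, Tran, Whitfield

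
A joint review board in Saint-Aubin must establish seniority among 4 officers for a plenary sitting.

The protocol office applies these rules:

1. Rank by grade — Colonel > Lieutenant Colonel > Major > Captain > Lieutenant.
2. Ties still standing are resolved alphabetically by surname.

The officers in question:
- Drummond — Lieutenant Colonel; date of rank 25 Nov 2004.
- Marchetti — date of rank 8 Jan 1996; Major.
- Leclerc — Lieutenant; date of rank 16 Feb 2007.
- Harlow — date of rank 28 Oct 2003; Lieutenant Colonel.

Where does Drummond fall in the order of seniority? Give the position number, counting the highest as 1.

1

By grade: Drummond and Harlow (Lieutenant Colonel); then Marchetti (Major); then Leclerc (Lieutenant).
Among Drummond and Harlow, alphabetically by surname: Drummond before Harlow.
Order: Drummond, Harlow, Marchetti, Leclerc. So position 1.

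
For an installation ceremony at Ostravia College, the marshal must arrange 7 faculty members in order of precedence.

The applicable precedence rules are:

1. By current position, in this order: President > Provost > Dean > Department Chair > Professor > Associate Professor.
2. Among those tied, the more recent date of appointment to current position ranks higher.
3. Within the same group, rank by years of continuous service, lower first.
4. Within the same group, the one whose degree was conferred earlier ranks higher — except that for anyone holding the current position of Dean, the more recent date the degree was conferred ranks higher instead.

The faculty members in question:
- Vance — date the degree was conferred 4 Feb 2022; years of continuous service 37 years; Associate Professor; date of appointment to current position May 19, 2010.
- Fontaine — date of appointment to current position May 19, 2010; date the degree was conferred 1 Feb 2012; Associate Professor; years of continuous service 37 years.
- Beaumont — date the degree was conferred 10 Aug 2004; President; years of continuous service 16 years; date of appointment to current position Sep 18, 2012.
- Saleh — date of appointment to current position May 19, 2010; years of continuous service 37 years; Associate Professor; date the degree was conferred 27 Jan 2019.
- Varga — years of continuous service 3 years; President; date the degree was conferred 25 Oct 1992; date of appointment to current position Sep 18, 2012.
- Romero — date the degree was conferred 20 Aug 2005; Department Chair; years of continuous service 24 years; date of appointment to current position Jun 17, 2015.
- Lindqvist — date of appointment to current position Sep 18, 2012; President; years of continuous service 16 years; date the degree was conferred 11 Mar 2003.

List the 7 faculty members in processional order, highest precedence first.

Varga, Lindqvist, Beaumont, Romero, Fontaine, Saleh, Vance

By current position: Varga, Lindqvist and Beaumont (President); then Romero (Department Chair); then Fontaine, Saleh and Vance (Associate Professor).
Varga, Lindqvist and Beaumont all have date of appointment to current position Sep 18, 2012, so the next rule applies.
Among Varga, Lindqvist and Beaumont, by years of continuous service (lower first): Varga (3 years) before Lindqvist and Beaumont (16 years).
Among Lindqvist and Beaumont, by date the degree was conferred (earlier first): Lindqvist (11 Mar 2003) before Beaumont (10 Aug 2004).
Fontaine, Saleh and Vance all have date of appointment to current position May 19, 2010, so the next rule applies.
Fontaine, Saleh and Vance all have years of continuous service 37 years, so the next rule applies.
Among Fontaine, Saleh and Vance, by date the degree was conferred (earlier first): Fontaine (1 Feb 2012) before Saleh (27 Jan 2019) before Vance (4 Feb 2022).
Full order: Varga, Lindqvist, Beaumont, Romero, Fontaine, Saleh, Vance.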